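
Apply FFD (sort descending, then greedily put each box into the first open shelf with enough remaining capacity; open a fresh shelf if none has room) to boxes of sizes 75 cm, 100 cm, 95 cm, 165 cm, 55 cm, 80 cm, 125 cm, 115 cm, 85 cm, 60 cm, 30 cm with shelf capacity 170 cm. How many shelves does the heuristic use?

6

Sorted descending: 165, 125, 115, 100, 95, 85, 80, 75, 60, 55, 30.
  165 → shelf 1 (new)  [load 165/170]
  125 → shelf 2 (new)  [load 125/170]
  115 → shelf 3 (new)  [load 115/170]
  100 → shelf 4 (new)  [load 100/170]
  95 → shelf 5 (new)  [load 95/170]
  85 → shelf 6 (new)  [load 85/170]
  80 → shelf 6  [load 165/170]
  75 → shelf 5  [load 170/170]
  60 → shelf 4  [load 160/170]
  55 → shelf 3  [load 170/170]
  30 → shelf 2  [load 155/170]
6 shelves opened.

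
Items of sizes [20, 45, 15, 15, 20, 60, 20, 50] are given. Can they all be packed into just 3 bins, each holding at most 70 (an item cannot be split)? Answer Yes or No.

Total = 245; ⌈245/70⌉ = 4.
At least 4 bins are required, but only 3 are allowed.

No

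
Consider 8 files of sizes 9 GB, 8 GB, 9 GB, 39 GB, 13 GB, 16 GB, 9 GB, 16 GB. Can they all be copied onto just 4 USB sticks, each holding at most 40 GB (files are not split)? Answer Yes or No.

Yes

A valid assignment using 3 USB sticks:
  USB stick 1: 39 = 39
  USB stick 2: 16 + 16 + 8 = 40
  USB stick 3: 13 + 9 + 9 + 9 = 40
That uses only 3 ≤ 4, so 4 USB sticks are enough.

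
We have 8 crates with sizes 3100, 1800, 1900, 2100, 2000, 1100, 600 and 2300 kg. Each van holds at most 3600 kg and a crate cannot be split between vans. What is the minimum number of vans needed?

Total = 3100 + 2300 + 2100 + 2000 + 1900 + 1800 + 1100 + 600 = 14900 kg.
Lower bound: ⌈14900/3600⌉ = 5 vans.
A packing using 6 vans:
  van 1: 3100 = 3100
  van 2: 2300 + 1100 = 3400
  van 3: 2100 + 600 = 2700
  van 4: 2000 = 2000
  van 5: 1900 = 1900
  van 6: 1800 = 1800
No arrangement into 5 vans stays within capacity, so 6 is optimal.

6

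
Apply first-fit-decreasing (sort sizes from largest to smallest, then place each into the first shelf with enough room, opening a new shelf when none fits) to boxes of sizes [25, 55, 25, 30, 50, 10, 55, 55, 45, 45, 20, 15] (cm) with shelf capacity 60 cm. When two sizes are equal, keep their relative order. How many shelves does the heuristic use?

8

Sorted descending: 55, 55, 55, 50, 45, 45, 30, 25, 25, 20, 15, 10.
  55 → shelf 1 (new)  [load 55/60]
  55 → shelf 2 (new)  [load 55/60]
  55 → shelf 3 (new)  [load 55/60]
  50 → shelf 4 (new)  [load 50/60]
  45 → shelf 5 (new)  [load 45/60]
  45 → shelf 6 (new)  [load 45/60]
  30 → shelf 7 (new)  [load 30/60]
  25 → shelf 7  [load 55/60]
  25 → shelf 8 (new)  [load 25/60]
  20 → shelf 8  [load 45/60]
  15 → shelf 5  [load 60/60]
  10 → shelf 4  [load 60/60]
8 shelves opened.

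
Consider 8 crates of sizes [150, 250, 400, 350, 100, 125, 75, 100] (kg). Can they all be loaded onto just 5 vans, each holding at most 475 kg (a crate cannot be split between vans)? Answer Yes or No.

A valid assignment using 4 vans:
  van 1: 400 + 75 = 475
  van 2: 350 + 125 = 475
  van 3: 250 + 150 = 400
  van 4: 100 + 100 = 200
That uses only 4 ≤ 5, so 5 vans are enough.

Yes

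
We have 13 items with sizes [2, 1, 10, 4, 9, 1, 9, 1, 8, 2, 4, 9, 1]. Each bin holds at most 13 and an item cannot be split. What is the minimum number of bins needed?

5

Total = 10 + 9 + 9 + 9 + 8 + 4 + 4 + 2 + 2 + 1 + 1 + 1 + 1 = 61.
Lower bound: ⌈61/13⌉ = 5 bins.
A packing using 5 bins:
  bin 1: 10 + 2 + 1 = 13
  bin 2: 9 + 4 = 13
  bin 3: 9 + 4 = 13
  bin 4: 9 + 2 + 1 + 1 = 13
  bin 5: 8 + 1 = 9
This matches the lower bound, so 5 is optimal.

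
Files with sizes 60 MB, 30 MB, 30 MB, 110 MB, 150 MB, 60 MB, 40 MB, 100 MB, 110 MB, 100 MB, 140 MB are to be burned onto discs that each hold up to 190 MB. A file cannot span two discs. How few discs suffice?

6

Total = 150 + 140 + 110 + 110 + 100 + 100 + 60 + 60 + 40 + 30 + 30 = 930 MB.
Lower bound: ⌈930/190⌉ = 5 discs.
Also, 6 files each exceed 95 MB, and no two of those can share a disc, so at least 6 discs are needed.
A packing using 6 discs:
  disc 1: 150 + 40 = 190
  disc 2: 140 + 30 = 170
  disc 3: 110 + 60 = 170
  disc 4: 110 + 60 = 170
  disc 5: 100 + 30 = 130
  disc 6: 100 = 100
This matches the lower bound, so 6 is optimal.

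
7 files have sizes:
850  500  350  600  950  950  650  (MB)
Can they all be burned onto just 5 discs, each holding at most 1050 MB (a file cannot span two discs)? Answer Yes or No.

No

Total = 4850 MB; ⌈4850/1050⌉ = 5.
The bound of 5 does not rule out 5, but exhaustive search shows no assignment into 5 discs of capacity 1050 MB exists — the minimum is 6.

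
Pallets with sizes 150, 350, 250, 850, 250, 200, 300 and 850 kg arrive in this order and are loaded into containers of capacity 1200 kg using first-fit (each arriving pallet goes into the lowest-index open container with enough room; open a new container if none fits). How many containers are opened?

  150 → container 1 (new)  [load 150/1200]
  350 → container 1  [load 500/1200]
  250 → container 1  [load 750/1200]
  850 → container 2 (new)  [load 850/1200]
  250 → container 1  [load 1000/1200]
  200 → container 1  [load 1200/1200]
  300 → container 2  [load 1150/1200]
  850 → container 3 (new)  [load 850/1200]
3 containers opened.

3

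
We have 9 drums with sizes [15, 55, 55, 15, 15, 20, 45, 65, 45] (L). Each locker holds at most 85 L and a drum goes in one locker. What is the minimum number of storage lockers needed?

5

Total = 65 + 55 + 55 + 45 + 45 + 20 + 15 + 15 + 15 = 330 L.
Lower bound: ⌈330/85⌉ = 4 storage lockers.
Also, 5 drums each exceed 85/2 L, and no two of those can share a locker, so at least 5 storage lockers are needed.
A packing using 5 storage lockers:
  locker 1: 65 + 20 = 85
  locker 2: 55 + 15 + 15 = 85
  locker 3: 55 + 15 = 70
  locker 4: 45 = 45
  locker 5: 45 = 45
This matches the lower bound, so 5 is optimal.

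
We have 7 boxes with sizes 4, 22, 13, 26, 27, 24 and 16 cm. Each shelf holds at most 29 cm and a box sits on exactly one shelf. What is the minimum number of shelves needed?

5

Total = 27 + 26 + 24 + 22 + 16 + 13 + 4 = 132 cm.
Lower bound: ⌈132/29⌉ = 5 shelves.
A packing using 5 shelves:
  shelf 1: 27 = 27
  shelf 2: 26 = 26
  shelf 3: 24 + 4 = 28
  shelf 4: 22 = 22
  shelf 5: 16 + 13 = 29
This matches the lower bound, so 5 is optimal.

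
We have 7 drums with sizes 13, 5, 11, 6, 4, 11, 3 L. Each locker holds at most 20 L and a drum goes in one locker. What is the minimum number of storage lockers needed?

Total = 13 + 11 + 11 + 6 + 5 + 4 + 3 = 53 L.
Lower bound: ⌈53/20⌉ = 3 storage lockers.
A packing using 3 storage lockers:
  locker 1: 13 + 6 = 19
  locker 2: 11 + 5 + 4 = 20
  locker 3: 11 + 3 = 14
This matches the lower bound, so 3 is optimal.

3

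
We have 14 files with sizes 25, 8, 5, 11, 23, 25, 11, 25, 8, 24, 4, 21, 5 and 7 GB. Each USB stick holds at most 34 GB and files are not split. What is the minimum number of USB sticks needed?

7

Total = 25 + 25 + 25 + 24 + 23 + 21 + 11 + 11 + 8 + 8 + 7 + 5 + 5 + 4 = 202 GB.
Lower bound: ⌈202/34⌉ = 6 USB sticks.
A packing using 7 USB sticks:
  USB stick 1: 25 + 8 = 33
  USB stick 2: 25 + 8 = 33
  USB stick 3: 25 + 7 = 32
  USB stick 4: 24 + 5 + 5 = 34
  USB stick 5: 23 + 11 = 34
  USB stick 6: 21 + 11 = 32
  USB stick 7: 4 = 4
No arrangement into 6 USB sticks stays within capacity, so 7 is optimal.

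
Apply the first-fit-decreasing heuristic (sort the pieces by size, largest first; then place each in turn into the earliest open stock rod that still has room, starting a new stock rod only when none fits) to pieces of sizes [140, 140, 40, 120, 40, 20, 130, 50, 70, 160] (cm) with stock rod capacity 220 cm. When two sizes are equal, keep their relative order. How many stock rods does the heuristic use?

5

Sorted descending: 160, 140, 140, 130, 120, 70, 50, 40, 40, 20.
  160 → stock rod 1 (new)  [load 160/220]
  140 → stock rod 2 (new)  [load 140/220]
  140 → stock rod 3 (new)  [load 140/220]
  130 → stock rod 4 (new)  [load 130/220]
  120 → stock rod 5 (new)  [load 120/220]
  70 → stock rod 2  [load 210/220]
  50 → stock rod 1  [load 210/220]
  40 → stock rod 3  [load 180/220]
  40 → stock rod 3  [load 220/220]
  20 → stock rod 4  [load 150/220]
5 stock rods opened.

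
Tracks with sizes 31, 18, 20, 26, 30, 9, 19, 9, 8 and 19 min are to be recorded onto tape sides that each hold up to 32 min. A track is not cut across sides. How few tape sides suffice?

7

Total = 31 + 30 + 26 + 20 + 19 + 19 + 18 + 9 + 9 + 8 = 189 min.
Lower bound: ⌈189/32⌉ = 6 tape sides.
Also, 7 tracks each exceed 16 min, and no two of those can share a side, so at least 7 tape sides are needed.
A packing using 7 tape sides:
  side 1: 31 = 31
  side 2: 30 = 30
  side 3: 26 = 26
  side 4: 20 + 9 = 29
  side 5: 19 + 9 = 28
  side 6: 19 + 8 = 27
  side 7: 18 = 18
This matches the lower bound, so 7 is optimal.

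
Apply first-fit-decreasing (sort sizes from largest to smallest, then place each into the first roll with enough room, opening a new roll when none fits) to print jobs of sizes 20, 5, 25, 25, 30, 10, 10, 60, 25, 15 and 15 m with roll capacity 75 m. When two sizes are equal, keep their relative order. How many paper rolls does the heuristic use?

4

Sorted descending: 60, 30, 25, 25, 25, 20, 15, 15, 10, 10, 5.
  60 → roll 1 (new)  [load 60/75]
  30 → roll 2 (new)  [load 30/75]
  25 → roll 2  [load 55/75]
  25 → roll 3 (new)  [load 25/75]
  25 → roll 3  [load 50/75]
  20 → roll 2  [load 75/75]
  15 → roll 1  [load 75/75]
  15 → roll 3  [load 65/75]
  10 → roll 3  [load 75/75]
  10 → roll 4 (new)  [load 10/75]
  5 → roll 4  [load 15/75]
4 paper rolls opened.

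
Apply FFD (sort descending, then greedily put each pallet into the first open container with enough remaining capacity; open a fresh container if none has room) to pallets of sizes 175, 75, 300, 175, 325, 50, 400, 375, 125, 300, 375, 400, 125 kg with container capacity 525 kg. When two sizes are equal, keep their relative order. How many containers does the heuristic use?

7

Sorted descending: 400, 400, 375, 375, 325, 300, 300, 175, 175, 125, 125, 75, 50.
  400 → container 1 (new)  [load 400/525]
  400 → container 2 (new)  [load 400/525]
  375 → container 3 (new)  [load 375/525]
  375 → container 4 (new)  [load 375/525]
  325 → container 5 (new)  [load 325/525]
  300 → container 6 (new)  [load 300/525]
  300 → container 7 (new)  [load 300/525]
  175 → container 5  [load 500/525]
  175 → container 6  [load 475/525]
  125 → container 1  [load 525/525]
  125 → container 2  [load 525/525]
  75 → container 3  [load 450/525]
  50 → container 3  [load 500/525]
7 containers opened.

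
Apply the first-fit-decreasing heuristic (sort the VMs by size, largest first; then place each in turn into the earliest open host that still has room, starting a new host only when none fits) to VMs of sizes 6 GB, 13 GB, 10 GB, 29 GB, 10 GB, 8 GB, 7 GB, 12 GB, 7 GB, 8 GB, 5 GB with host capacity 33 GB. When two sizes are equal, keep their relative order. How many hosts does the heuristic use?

4

Sorted descending: 29, 13, 12, 10, 10, 8, 8, 7, 7, 6, 5.
  29 → host 1 (new)  [load 29/33]
  13 → host 2 (new)  [load 13/33]
  12 → host 2  [load 25/33]
  10 → host 3 (new)  [load 10/33]
  10 → host 3  [load 20/33]
  8 → host 2  [load 33/33]
  8 → host 3  [load 28/33]
  7 → host 4 (new)  [load 7/33]
  7 → host 4  [load 14/33]
  6 → host 4  [load 20/33]
  5 → host 3  [load 33/33]
4 hosts opened.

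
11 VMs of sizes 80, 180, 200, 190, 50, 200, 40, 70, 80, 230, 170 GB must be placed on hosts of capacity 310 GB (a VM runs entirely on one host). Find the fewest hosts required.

6

Total = 230 + 200 + 200 + 190 + 180 + 170 + 80 + 80 + 70 + 50 + 40 = 1490 GB.
Lower bound: ⌈1490/310⌉ = 5 hosts.
Also, 6 VMs each exceed 155 GB, and no two of those can share a host, so at least 6 hosts are needed.
A packing using 6 hosts:
  host 1: 230 + 80 = 310
  host 2: 200 + 80 = 280
  host 3: 200 + 70 + 40 = 310
  host 4: 190 + 50 = 240
  host 5: 180 = 180
  host 6: 170 = 170
This matches the lower bound, so 6 is optimal.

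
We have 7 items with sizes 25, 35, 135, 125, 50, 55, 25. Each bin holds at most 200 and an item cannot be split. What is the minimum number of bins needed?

3

Total = 135 + 125 + 55 + 50 + 35 + 25 + 25 = 450.
Lower bound: ⌈450/200⌉ = 3 bins.
A packing using 3 bins:
  bin 1: 135 + 55 = 190
  bin 2: 125 + 50 + 25 = 200
  bin 3: 35 + 25 = 60
This matches the lower bound, so 3 is optimal.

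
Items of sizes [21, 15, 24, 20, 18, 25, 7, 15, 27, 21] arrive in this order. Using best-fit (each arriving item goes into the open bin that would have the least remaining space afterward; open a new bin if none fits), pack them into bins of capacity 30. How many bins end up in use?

  21 → bin 1 (new)  [load 21/30]
  15 → bin 2 (new)  [load 15/30]
  24 → bin 3 (new)  [load 24/30]
  20 → bin 4 (new)  [load 20/30]
  18 → bin 5 (new)  [load 18/30]
  25 → bin 6 (new)  [load 25/30]
  7 → bin 1  [load 28/30]
  15 → bin 2  [load 30/30]
  27 → bin 7 (new)  [load 27/30]
  21 → bin 8 (new)  [load 21/30]
8 bins opened.

8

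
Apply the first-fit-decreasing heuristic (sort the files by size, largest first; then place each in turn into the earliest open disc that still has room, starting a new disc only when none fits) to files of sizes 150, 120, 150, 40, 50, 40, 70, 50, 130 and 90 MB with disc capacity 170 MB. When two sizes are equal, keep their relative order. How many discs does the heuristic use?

6

Sorted descending: 150, 150, 130, 120, 90, 70, 50, 50, 40, 40.
  150 → disc 1 (new)  [load 150/170]
  150 → disc 2 (new)  [load 150/170]
  130 → disc 3 (new)  [load 130/170]
  120 → disc 4 (new)  [load 120/170]
  90 → disc 5 (new)  [load 90/170]
  70 → disc 5  [load 160/170]
  50 → disc 4  [load 170/170]
  50 → disc 6 (new)  [load 50/170]
  40 → disc 3  [load 170/170]
  40 → disc 6  [load 90/170]
6 discs opened.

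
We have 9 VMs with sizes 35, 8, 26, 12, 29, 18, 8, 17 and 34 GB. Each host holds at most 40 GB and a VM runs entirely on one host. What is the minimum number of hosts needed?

6

Total = 35 + 34 + 29 + 26 + 18 + 17 + 12 + 8 + 8 = 187 GB.
Lower bound: ⌈187/40⌉ = 5 hosts.
A packing using 6 hosts:
  host 1: 35 = 35
  host 2: 34 = 34
  host 3: 29 + 8 = 37
  host 4: 26 + 12 = 38
  host 5: 18 + 17 = 35
  host 6: 8 = 8
No arrangement into 5 hosts stays within capacity, so 6 is optimal.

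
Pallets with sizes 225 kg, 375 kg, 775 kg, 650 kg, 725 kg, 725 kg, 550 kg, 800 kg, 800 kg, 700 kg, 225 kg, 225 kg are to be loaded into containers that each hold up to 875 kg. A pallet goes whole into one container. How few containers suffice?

9

Total = 800 + 800 + 775 + 725 + 725 + 700 + 650 + 550 + 375 + 225 + 225 + 225 = 6775 kg.
Lower bound: ⌈6775/875⌉ = 8 containers.
A packing using 9 containers:
  container 1: 800 = 800
  container 2: 800 = 800
  container 3: 775 = 775
  container 4: 725 = 725
  container 5: 725 = 725
  container 6: 700 = 700
  container 7: 650 + 225 = 875
  container 8: 550 + 225 = 775
  container 9: 375 + 225 = 600
No arrangement into 8 containers stays within capacity, so 9 is optimal.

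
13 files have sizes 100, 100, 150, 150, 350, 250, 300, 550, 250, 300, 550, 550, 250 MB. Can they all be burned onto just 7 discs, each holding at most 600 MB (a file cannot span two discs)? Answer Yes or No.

A valid assignment using 7 discs:
  disc 1: 550 = 550
  disc 2: 550 = 550
  disc 3: 550 = 550
  disc 4: 350 + 250 = 600
  disc 5: 300 + 300 = 600
  disc 6: 250 + 250 + 100 = 600
  disc 7: 150 + 150 + 100 = 400
Every load is within 600 MB, so 7 discs suffice.

Yes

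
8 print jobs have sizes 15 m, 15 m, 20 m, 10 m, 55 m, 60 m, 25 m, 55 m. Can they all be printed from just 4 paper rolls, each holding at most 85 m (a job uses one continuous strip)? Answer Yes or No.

A valid assignment using 3 paper rolls:
  roll 1: 60 + 25 = 85
  roll 2: 55 + 20 + 10 = 85
  roll 3: 55 + 15 + 15 = 85
That uses only 3 ≤ 4, so 4 paper rolls are enough.

Yes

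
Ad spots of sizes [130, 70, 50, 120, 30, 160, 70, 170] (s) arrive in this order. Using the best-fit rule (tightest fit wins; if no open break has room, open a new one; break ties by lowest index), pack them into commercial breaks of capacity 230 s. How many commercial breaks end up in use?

  130 → break 1 (new)  [load 130/230]
  70 → break 1  [load 200/230]
  50 → break 2 (new)  [load 50/230]
  120 → break 2  [load 170/230]
  30 → break 1  [load 230/230]
  160 → break 3 (new)  [load 160/230]
  70 → break 3  [load 230/230]
  170 → break 4 (new)  [load 170/230]
4 commercial breaks opened.

4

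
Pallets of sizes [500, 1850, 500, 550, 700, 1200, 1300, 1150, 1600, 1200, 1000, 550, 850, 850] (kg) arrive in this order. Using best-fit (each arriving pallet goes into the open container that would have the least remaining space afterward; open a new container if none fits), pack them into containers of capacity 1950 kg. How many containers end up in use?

  500 → container 1 (new)  [load 500/1950]
  1850 → container 2 (new)  [load 1850/1950]
  500 → container 1  [load 1000/1950]
  550 → container 1  [load 1550/1950]
  700 → container 3 (new)  [load 700/1950]
  1200 → container 3  [load 1900/1950]
  1300 → container 4 (new)  [load 1300/1950]
  1150 → container 5 (new)  [load 1150/1950]
  1600 → container 6 (new)  [load 1600/1950]
  1200 → container 7 (new)  [load 1200/1950]
  1000 → container 8 (new)  [load 1000/1950]
  550 → container 4  [load 1850/1950]
  850 → container 8  [load 1850/1950]
  850 → container 9 (new)  [load 850/1950]
9 containers opened.

9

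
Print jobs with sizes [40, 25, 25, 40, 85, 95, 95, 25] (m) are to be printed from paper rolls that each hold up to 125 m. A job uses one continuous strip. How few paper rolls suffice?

Total = 95 + 95 + 85 + 40 + 40 + 25 + 25 + 25 = 430 m.
Lower bound: ⌈430/125⌉ = 4 paper rolls.
A packing using 4 paper rolls:
  roll 1: 95 + 25 = 120
  roll 2: 95 + 25 = 120
  roll 3: 85 + 40 = 125
  roll 4: 40 + 25 = 65
This matches the lower bound, so 4 is optimal.

4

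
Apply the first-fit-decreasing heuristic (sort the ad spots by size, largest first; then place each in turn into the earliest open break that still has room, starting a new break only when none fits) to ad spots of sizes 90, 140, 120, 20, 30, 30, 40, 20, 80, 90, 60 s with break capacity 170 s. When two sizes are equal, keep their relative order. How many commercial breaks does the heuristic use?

5

Sorted descending: 140, 120, 90, 90, 80, 60, 40, 30, 30, 20, 20.
  140 → break 1 (new)  [load 140/170]
  120 → break 2 (new)  [load 120/170]
  90 → break 3 (new)  [load 90/170]
  90 → break 4 (new)  [load 90/170]
  80 → break 3  [load 170/170]
  60 → break 4  [load 150/170]
  40 → break 2  [load 160/170]
  30 → break 1  [load 170/170]
  30 → break 5 (new)  [load 30/170]
  20 → break 4  [load 170/170]
  20 → break 5  [load 50/170]
5 commercial breaks opened.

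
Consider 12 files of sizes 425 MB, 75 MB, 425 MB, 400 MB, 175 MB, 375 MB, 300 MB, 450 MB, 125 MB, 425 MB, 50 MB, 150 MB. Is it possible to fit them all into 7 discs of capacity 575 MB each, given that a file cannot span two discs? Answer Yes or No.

Yes

A valid assignment using 7 discs:
  disc 1: 450 + 125 = 575
  disc 2: 425 + 150 = 575
  disc 3: 425 + 75 + 50 = 550
  disc 4: 425 = 425
  disc 5: 400 + 175 = 575
  disc 6: 375 = 375
  disc 7: 300 = 300
Every load is within 575 MB, so 7 discs suffice.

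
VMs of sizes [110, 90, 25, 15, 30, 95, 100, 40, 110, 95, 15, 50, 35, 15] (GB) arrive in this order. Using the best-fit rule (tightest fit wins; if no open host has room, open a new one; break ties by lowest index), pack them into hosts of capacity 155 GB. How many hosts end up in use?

6

  110 → host 1 (new)  [load 110/155]
  90 → host 2 (new)  [load 90/155]
  25 → host 1  [load 135/155]
  15 → host 1  [load 150/155]
  30 → host 2  [load 120/155]
  95 → host 3 (new)  [load 95/155]
  100 → host 4 (new)  [load 100/155]
  40 → host 4  [load 140/155]
  110 → host 5 (new)  [load 110/155]
  95 → host 6 (new)  [load 95/155]
  15 → host 4  [load 155/155]
  50 → host 3  [load 145/155]
  35 → host 2  [load 155/155]
  15 → host 5  [load 125/155]
6 hosts opened.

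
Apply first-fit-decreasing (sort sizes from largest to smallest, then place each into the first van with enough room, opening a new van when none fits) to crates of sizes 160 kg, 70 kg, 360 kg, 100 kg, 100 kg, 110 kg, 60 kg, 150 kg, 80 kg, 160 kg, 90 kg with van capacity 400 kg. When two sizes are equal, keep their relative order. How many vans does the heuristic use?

4

Sorted descending: 360, 160, 160, 150, 110, 100, 100, 90, 80, 70, 60.
  360 → van 1 (new)  [load 360/400]
  160 → van 2 (new)  [load 160/400]
  160 → van 2  [load 320/400]
  150 → van 3 (new)  [load 150/400]
  110 → van 3  [load 260/400]
  100 → van 3  [load 360/400]
  100 → van 4 (new)  [load 100/400]
  90 → van 4  [load 190/400]
  80 → van 2  [load 400/400]
  70 → van 4  [load 260/400]
  60 → van 4  [load 320/400]
4 vans opened.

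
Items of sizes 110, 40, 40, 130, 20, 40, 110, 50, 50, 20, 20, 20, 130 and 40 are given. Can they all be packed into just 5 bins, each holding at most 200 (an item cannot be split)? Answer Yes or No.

A valid assignment using 5 bins:
  bin 1: 130 + 50 + 20 = 200
  bin 2: 130 + 50 + 20 = 200
  bin 3: 110 + 40 + 40 = 190
  bin 4: 110 + 40 + 40 = 190
  bin 5: 20 + 20 = 40
Every load is within 200, so 5 bins suffice.

Yes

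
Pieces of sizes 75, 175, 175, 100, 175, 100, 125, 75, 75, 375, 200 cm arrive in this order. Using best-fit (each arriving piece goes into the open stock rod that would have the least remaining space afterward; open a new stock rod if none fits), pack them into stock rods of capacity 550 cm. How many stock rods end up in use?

4

  75 → stock rod 1 (new)  [load 75/550]
  175 → stock rod 1  [load 250/550]
  175 → stock rod 1  [load 425/550]
  100 → stock rod 1  [load 525/550]
  175 → stock rod 2 (new)  [load 175/550]
  100 → stock rod 2  [load 275/550]
  125 → stock rod 2  [load 400/550]
  75 → stock rod 2  [load 475/550]
  75 → stock rod 2  [load 550/550]
  375 → stock rod 3 (new)  [load 375/550]
  200 → stock rod 4 (new)  [load 200/550]
4 stock rods opened.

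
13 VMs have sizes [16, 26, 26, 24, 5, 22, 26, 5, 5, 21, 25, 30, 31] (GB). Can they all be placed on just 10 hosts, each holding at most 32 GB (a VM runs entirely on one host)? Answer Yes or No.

A valid assignment using 10 hosts:
  host 1: 31 = 31
  host 2: 30 = 30
  host 3: 26 + 5 = 31
  host 4: 26 + 5 = 31
  host 5: 26 + 5 = 31
  host 6: 25 = 25
  host 7: 24 = 24
  host 8: 22 = 22
  host 9: 21 = 21
  host 10: 16 = 16
Every load is within 32 GB, so 10 hosts suffice.

Yes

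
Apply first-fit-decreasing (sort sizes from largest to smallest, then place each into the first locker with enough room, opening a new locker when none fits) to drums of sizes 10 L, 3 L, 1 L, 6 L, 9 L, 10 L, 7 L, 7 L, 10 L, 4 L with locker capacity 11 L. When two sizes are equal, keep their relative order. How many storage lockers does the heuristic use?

7

Sorted descending: 10, 10, 10, 9, 7, 7, 6, 4, 3, 1.
  10 → locker 1 (new)  [load 10/11]
  10 → locker 2 (new)  [load 10/11]
  10 → locker 3 (new)  [load 10/11]
  9 → locker 4 (new)  [load 9/11]
  7 → locker 5 (new)  [load 7/11]
  7 → locker 6 (new)  [load 7/11]
  6 → locker 7 (new)  [load 6/11]
  4 → locker 5  [load 11/11]
  3 → locker 6  [load 10/11]
  1 → locker 1  [load 11/11]
7 storage lockers opened.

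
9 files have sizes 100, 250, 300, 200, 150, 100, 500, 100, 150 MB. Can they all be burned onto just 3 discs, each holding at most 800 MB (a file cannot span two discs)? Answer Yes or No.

Yes

A valid assignment using 3 discs:
  disc 1: 500 + 300 = 800
  disc 2: 250 + 200 + 150 + 150 = 750
  disc 3: 100 + 100 + 100 = 300
Every load is within 800 MB, so 3 discs suffice.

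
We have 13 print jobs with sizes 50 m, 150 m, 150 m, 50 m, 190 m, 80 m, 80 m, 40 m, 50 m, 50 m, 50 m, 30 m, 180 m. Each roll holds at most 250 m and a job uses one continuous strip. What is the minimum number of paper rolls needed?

5

Total = 190 + 180 + 150 + 150 + 80 + 80 + 50 + 50 + 50 + 50 + 50 + 40 + 30 = 1150 m.
Lower bound: ⌈1150/250⌉ = 5 paper rolls.
A packing using 5 paper rolls:
  roll 1: 190 + 50 = 240
  roll 2: 180 + 50 = 230
  roll 3: 150 + 80 = 230
  roll 4: 150 + 80 = 230
  roll 5: 50 + 50 + 50 + 40 + 30 = 220
This matches the lower bound, so 5 is optimal.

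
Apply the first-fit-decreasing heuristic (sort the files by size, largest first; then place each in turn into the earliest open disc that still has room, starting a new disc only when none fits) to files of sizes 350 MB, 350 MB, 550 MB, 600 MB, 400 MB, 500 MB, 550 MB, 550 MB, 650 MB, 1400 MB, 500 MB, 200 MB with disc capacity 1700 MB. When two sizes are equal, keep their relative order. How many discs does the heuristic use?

4

Sorted descending: 1400, 650, 600, 550, 550, 550, 500, 500, 400, 350, 350, 200.
  1400 → disc 1 (new)  [load 1400/1700]
  650 → disc 2 (new)  [load 650/1700]
  600 → disc 2  [load 1250/1700]
  550 → disc 3 (new)  [load 550/1700]
  550 → disc 3  [load 1100/1700]
  550 → disc 3  [load 1650/1700]
  500 → disc 4 (new)  [load 500/1700]
  500 → disc 4  [load 1000/1700]
  400 → disc 2  [load 1650/1700]
  350 → disc 4  [load 1350/1700]
  350 → disc 4  [load 1700/1700]
  200 → disc 1  [load 1600/1700]
4 discs opened.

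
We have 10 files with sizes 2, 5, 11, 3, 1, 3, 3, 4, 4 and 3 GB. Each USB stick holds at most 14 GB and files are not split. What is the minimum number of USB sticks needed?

Total = 11 + 5 + 4 + 4 + 3 + 3 + 3 + 3 + 2 + 1 = 39 GB.
Lower bound: ⌈39/14⌉ = 3 USB sticks.
A packing using 3 USB sticks:
  USB stick 1: 11 + 3 = 14
  USB stick 2: 5 + 4 + 4 + 1 = 14
  USB stick 3: 3 + 3 + 3 + 2 = 11
This matches the lower bound, so 3 is optimal.

3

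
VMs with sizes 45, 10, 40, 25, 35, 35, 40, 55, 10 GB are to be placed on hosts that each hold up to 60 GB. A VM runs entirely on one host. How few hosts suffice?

Total = 55 + 45 + 40 + 40 + 35 + 35 + 25 + 10 + 10 = 295 GB.
Lower bound: ⌈295/60⌉ = 5 hosts.
Also, 6 VMs each exceed 30 GB, and no two of those can share a host, so at least 6 hosts are needed.
A packing using 6 hosts:
  host 1: 55 = 55
  host 2: 45 + 10 = 55
  host 3: 40 + 10 = 50
  host 4: 40 = 40
  host 5: 35 + 25 = 60
  host 6: 35 = 35
This matches the lower bound, so 6 is optimal.

6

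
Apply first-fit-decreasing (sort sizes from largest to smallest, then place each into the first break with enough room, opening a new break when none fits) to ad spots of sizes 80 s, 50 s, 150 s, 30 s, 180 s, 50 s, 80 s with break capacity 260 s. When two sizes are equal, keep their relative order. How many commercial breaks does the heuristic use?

Sorted descending: 180, 150, 80, 80, 50, 50, 30.
  180 → break 1 (new)  [load 180/260]
  150 → break 2 (new)  [load 150/260]
  80 → break 1  [load 260/260]
  80 → break 2  [load 230/260]
  50 → break 3 (new)  [load 50/260]
  50 → break 3  [load 100/260]
  30 → break 2  [load 260/260]
3 commercial breaks opened.

3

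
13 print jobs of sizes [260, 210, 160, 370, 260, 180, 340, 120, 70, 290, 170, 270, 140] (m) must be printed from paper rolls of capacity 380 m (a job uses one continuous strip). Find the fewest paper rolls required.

9

Total = 370 + 340 + 290 + 270 + 260 + 260 + 210 + 180 + 170 + 160 + 140 + 120 + 70 = 2840 m.
Lower bound: ⌈2840/380⌉ = 8 paper rolls.
A packing using 9 paper rolls:
  roll 1: 370 = 370
  roll 2: 340 = 340
  roll 3: 290 + 70 = 360
  roll 4: 270 = 270
  roll 5: 260 + 120 = 380
  roll 6: 260 = 260
  roll 7: 210 + 170 = 380
  roll 8: 180 + 160 = 340
  roll 9: 140 = 140
No arrangement into 8 paper rolls stays within capacity, so 9 is optimal.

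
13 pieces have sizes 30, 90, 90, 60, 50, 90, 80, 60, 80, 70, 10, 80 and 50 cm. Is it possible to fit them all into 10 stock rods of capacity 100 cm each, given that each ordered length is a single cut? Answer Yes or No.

A valid assignment using 10 stock rods:
  stock rod 1: 90 + 10 = 100
  stock rod 2: 90 = 90
  stock rod 3: 90 = 90
  stock rod 4: 80 = 80
  stock rod 5: 80 = 80
  stock rod 6: 80 = 80
  stock rod 7: 70 + 30 = 100
  stock rod 8: 60 = 60
  stock rod 9: 60 = 60
  stock rod 10: 50 + 50 = 100
Every load is within 100 cm, so 10 stock rods suffice.

Yes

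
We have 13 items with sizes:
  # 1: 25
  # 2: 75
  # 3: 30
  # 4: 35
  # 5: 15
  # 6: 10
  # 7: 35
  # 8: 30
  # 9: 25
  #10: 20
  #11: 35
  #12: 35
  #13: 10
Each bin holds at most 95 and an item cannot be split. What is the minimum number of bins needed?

Total = 75 + 35 + 35 + 35 + 35 + 30 + 30 + 25 + 25 + 20 + 15 + 10 + 10 = 380.
Lower bound: ⌈380/95⌉ = 4 bins.
A packing using 4 bins:
  bin 1: 75 + 20 = 95
  bin 2: 35 + 35 + 25 = 95
  bin 3: 35 + 35 + 25 = 95
  bin 4: 30 + 30 + 15 + 10 + 10 = 95
This matches the lower bound, so 4 is optimal.

4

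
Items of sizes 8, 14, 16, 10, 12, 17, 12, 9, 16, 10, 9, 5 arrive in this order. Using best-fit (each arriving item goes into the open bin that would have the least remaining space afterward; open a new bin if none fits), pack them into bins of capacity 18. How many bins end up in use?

  8 → bin 1 (new)  [load 8/18]
  14 → bin 2 (new)  [load 14/18]
  16 → bin 3 (new)  [load 16/18]
  10 → bin 1  [load 18/18]
  12 → bin 4 (new)  [load 12/18]
  17 → bin 5 (new)  [load 17/18]
  12 → bin 6 (new)  [load 12/18]
  9 → bin 7 (new)  [load 9/18]
  16 → bin 8 (new)  [load 16/18]
  10 → bin 9 (new)  [load 10/18]
  9 → bin 7  [load 18/18]
  5 → bin 4  [load 17/18]
9 bins opened.

9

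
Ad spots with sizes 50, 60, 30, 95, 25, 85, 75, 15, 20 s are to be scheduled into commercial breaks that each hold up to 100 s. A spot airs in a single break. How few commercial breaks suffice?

5

Total = 95 + 85 + 75 + 60 + 50 + 30 + 25 + 20 + 15 = 455 s.
Lower bound: ⌈455/100⌉ = 5 commercial breaks.
A packing using 5 commercial breaks:
  break 1: 95 = 95
  break 2: 85 + 15 = 100
  break 3: 75 + 25 = 100
  break 4: 60 + 30 = 90
  break 5: 50 + 20 = 70
This matches the lower bound, so 5 is optimal.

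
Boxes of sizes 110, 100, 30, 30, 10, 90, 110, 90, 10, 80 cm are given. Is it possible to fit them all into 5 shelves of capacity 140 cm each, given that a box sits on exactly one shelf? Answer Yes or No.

No

Total = 660 cm; ⌈660/140⌉ = 5.
6 boxes each exceed half the capacity and cannot share a shelf, forcing at least 6 shelves.
At least 6 shelves are required, but only 5 are allowed.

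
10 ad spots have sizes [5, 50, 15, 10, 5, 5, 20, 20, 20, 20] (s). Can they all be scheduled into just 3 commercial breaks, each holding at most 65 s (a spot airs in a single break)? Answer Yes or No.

A valid assignment using 3 commercial breaks:
  break 1: 50 + 15 = 65
  break 2: 20 + 20 + 20 + 5 = 65
  break 3: 20 + 10 + 5 + 5 = 40
Every load is within 65 s, so 3 commercial breaks suffice.

Yes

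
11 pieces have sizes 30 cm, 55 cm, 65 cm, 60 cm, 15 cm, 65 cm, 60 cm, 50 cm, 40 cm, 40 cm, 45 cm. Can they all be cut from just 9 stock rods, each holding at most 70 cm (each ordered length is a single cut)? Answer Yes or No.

A valid assignment using 9 stock rods:
  stock rod 1: 65 = 65
  stock rod 2: 65 = 65
  stock rod 3: 60 = 60
  stock rod 4: 60 = 60
  stock rod 5: 55 + 15 = 70
  stock rod 6: 50 = 50
  stock rod 7: 45 = 45
  stock rod 8: 40 + 30 = 70
  stock rod 9: 40 = 40
Every load is within 70 cm, so 9 stock rods suffice.

Yes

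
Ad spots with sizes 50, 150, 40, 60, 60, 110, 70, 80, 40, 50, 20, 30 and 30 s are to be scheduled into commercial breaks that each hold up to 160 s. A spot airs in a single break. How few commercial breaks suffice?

Total = 150 + 110 + 80 + 70 + 60 + 60 + 50 + 50 + 40 + 40 + 30 + 30 + 20 = 790 s.
Lower bound: ⌈790/160⌉ = 5 commercial breaks.
A packing using 5 commercial breaks:
  break 1: 150 = 150
  break 2: 110 + 50 = 160
  break 3: 80 + 60 + 20 = 160
  break 4: 70 + 60 + 30 = 160
  break 5: 50 + 40 + 40 + 30 = 160
This matches the lower bound, so 5 is optimal.

5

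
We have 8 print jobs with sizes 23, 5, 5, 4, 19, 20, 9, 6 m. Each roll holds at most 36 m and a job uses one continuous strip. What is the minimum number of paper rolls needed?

Total = 23 + 20 + 19 + 9 + 6 + 5 + 5 + 4 = 91 m.
Lower bound: ⌈91/36⌉ = 3 paper rolls.
A packing using 3 paper rolls:
  roll 1: 23 + 9 + 4 = 36
  roll 2: 20 + 6 + 5 + 5 = 36
  roll 3: 19 = 19
This matches the lower bound, so 3 is optimal.

3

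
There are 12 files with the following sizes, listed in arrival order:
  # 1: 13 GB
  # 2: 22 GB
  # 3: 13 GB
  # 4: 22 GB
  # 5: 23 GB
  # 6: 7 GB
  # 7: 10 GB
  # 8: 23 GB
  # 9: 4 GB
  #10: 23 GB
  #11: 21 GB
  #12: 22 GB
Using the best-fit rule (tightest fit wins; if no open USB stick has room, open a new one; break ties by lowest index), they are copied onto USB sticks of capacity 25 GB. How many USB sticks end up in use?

  13 → USB stick 1 (new)  [load 13/25]
  22 → USB stick 2 (new)  [load 22/25]
  13 → USB stick 3 (new)  [load 13/25]
  22 → USB stick 4 (new)  [load 22/25]
  23 → USB stick 5 (new)  [load 23/25]
  7 → USB stick 1  [load 20/25]
  10 → USB stick 3  [load 23/25]
  23 → USB stick 6 (new)  [load 23/25]
  4 → USB stick 1  [load 24/25]
  23 → USB stick 7 (new)  [load 23/25]
  21 → USB stick 8 (new)  [load 21/25]
  22 → USB stick 9 (new)  [load 22/25]
9 USB sticks opened.

9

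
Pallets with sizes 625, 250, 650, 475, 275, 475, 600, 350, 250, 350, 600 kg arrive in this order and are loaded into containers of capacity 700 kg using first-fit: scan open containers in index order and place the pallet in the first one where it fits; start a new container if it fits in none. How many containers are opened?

9

  625 → container 1 (new)  [load 625/700]
  250 → container 2 (new)  [load 250/700]
  650 → container 3 (new)  [load 650/700]
  475 → container 4 (new)  [load 475/700]
  275 → container 2  [load 525/700]
  475 → container 5 (new)  [load 475/700]
  600 → container 6 (new)  [load 600/700]
  350 → container 7 (new)  [load 350/700]
  250 → container 7  [load 600/700]
  350 → container 8 (new)  [load 350/700]
  600 → container 9 (new)  [load 600/700]
9 containers opened.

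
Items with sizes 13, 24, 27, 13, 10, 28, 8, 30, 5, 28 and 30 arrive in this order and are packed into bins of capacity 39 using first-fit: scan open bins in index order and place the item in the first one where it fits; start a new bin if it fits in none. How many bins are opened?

  13 → bin 1 (new)  [load 13/39]
  24 → bin 1  [load 37/39]
  27 → bin 2 (new)  [load 27/39]
  13 → bin 3 (new)  [load 13/39]
  10 → bin 2  [load 37/39]
  28 → bin 4 (new)  [load 28/39]
  8 → bin 3  [load 21/39]
  30 → bin 5 (new)  [load 30/39]
  5 → bin 3  [load 26/39]
  28 → bin 6 (new)  [load 28/39]
  30 → bin 7 (new)  [load 30/39]
7 bins opened.

7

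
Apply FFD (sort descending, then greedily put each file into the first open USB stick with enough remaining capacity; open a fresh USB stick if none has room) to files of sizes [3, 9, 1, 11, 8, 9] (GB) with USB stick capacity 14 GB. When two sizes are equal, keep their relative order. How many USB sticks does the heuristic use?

4

Sorted descending: 11, 9, 9, 8, 3, 1.
  11 → USB stick 1 (new)  [load 11/14]
  9 → USB stick 2 (new)  [load 9/14]
  9 → USB stick 3 (new)  [load 9/14]
  8 → USB stick 4 (new)  [load 8/14]
  3 → USB stick 1  [load 14/14]
  1 → USB stick 2  [load 10/14]
4 USB sticks opened.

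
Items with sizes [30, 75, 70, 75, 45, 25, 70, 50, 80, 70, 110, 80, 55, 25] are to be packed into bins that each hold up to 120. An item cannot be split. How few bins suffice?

Total = 110 + 80 + 80 + 75 + 75 + 70 + 70 + 70 + 55 + 50 + 45 + 30 + 25 + 25 = 860.
Lower bound: ⌈860/120⌉ = 8 bins.
A packing using 9 bins:
  bin 1: 110 = 110
  bin 2: 80 + 30 = 110
  bin 3: 80 + 25 = 105
  bin 4: 75 + 45 = 120
  bin 5: 75 + 25 = 100
  bin 6: 70 + 50 = 120
  bin 7: 70 = 70
  bin 8: 70 = 70
  bin 9: 55 = 55
No arrangement into 8 bins stays within capacity, so 9 is optimal.

9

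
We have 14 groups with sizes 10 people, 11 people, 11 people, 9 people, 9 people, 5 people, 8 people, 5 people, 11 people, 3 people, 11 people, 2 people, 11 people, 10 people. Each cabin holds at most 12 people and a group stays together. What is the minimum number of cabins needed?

Total = 11 + 11 + 11 + 11 + 11 + 10 + 10 + 9 + 9 + 8 + 5 + 5 + 3 + 2 = 116 people.
Lower bound: ⌈116/12⌉ = 10 cabins.
A packing using 11 cabins:
  cabin 1: 11 = 11
  cabin 2: 11 = 11
  cabin 3: 11 = 11
  cabin 4: 11 = 11
  cabin 5: 11 = 11
  cabin 6: 10 + 2 = 12
  cabin 7: 10 = 10
  cabin 8: 9 + 3 = 12
  cabin 9: 9 = 9
  cabin 10: 8 = 8
  cabin 11: 5 + 5 = 10
No arrangement into 10 cabins stays within capacity, so 11 is optimal.

11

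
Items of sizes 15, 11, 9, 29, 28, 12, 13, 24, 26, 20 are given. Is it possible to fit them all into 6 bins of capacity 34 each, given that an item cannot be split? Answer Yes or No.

No

Total = 187; ⌈187/34⌉ = 6.
The bound of 6 does not rule out 6, but exhaustive search shows no assignment into 6 bins of capacity 34 exists — the minimum is 7.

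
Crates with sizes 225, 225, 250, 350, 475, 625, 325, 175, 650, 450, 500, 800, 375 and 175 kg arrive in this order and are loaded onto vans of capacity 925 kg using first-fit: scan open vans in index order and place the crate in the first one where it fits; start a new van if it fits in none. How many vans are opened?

7

  225 → van 1 (new)  [load 225/925]
  225 → van 1  [load 450/925]
  250 → van 1  [load 700/925]
  350 → van 2 (new)  [load 350/925]
  475 → van 2  [load 825/925]
  625 → van 3 (new)  [load 625/925]
  325 → van 4 (new)  [load 325/925]
  175 → van 1  [load 875/925]
  650 → van 5 (new)  [load 650/925]
  450 → van 4  [load 775/925]
  500 → van 6 (new)  [load 500/925]
  800 → van 7 (new)  [load 800/925]
  375 → van 6  [load 875/925]
  175 → van 3  [load 800/925]
7 vans opened.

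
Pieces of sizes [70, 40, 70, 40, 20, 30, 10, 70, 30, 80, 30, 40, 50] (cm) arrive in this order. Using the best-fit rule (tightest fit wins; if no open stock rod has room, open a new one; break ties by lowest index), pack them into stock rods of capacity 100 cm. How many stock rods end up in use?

7

  70 → stock rod 1 (new)  [load 70/100]
  40 → stock rod 2 (new)  [load 40/100]
  70 → stock rod 3 (new)  [load 70/100]
  40 → stock rod 2  [load 80/100]
  20 → stock rod 2  [load 100/100]
  30 → stock rod 1  [load 100/100]
  10 → stock rod 3  [load 80/100]
  70 → stock rod 4 (new)  [load 70/100]
  30 → stock rod 4  [load 100/100]
  80 → stock rod 5 (new)  [load 80/100]
  30 → stock rod 6 (new)  [load 30/100]
  40 → stock rod 6  [load 70/100]
  50 → stock rod 7 (new)  [load 50/100]
7 stock rods opened.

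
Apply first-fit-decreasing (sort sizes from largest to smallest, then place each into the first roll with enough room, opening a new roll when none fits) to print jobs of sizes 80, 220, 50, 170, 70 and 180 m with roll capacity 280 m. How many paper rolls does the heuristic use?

3

Sorted descending: 220, 180, 170, 80, 70, 50.
  220 → roll 1 (new)  [load 220/280]
  180 → roll 2 (new)  [load 180/280]
  170 → roll 3 (new)  [load 170/280]
  80 → roll 2  [load 260/280]
  70 → roll 3  [load 240/280]
  50 → roll 1  [load 270/280]
3 paper rolls opened.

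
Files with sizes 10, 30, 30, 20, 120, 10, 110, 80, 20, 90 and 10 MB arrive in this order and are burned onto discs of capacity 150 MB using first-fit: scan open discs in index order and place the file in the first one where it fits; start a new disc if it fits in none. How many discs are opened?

  10 → disc 1 (new)  [load 10/150]
  30 → disc 1  [load 40/150]
  30 → disc 1  [load 70/150]
  20 → disc 1  [load 90/150]
  120 → disc 2 (new)  [load 120/150]
  10 → disc 1  [load 100/150]
  110 → disc 3 (new)  [load 110/150]
  80 → disc 4 (new)  [load 80/150]
  20 → disc 1  [load 120/150]
  90 → disc 5 (new)  [load 90/150]
  10 → disc 1  [load 130/150]
5 discs opened.

5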